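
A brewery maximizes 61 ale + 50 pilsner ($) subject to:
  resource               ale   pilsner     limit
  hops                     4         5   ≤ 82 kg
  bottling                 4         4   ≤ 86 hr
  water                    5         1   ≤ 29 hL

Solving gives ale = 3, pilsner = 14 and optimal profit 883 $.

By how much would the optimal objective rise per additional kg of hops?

9

At the optimum: hops uses 82 of 82 (binding); bottling uses 68 of 86 (slack = 18); water uses 29 of 29 (binding).
Slack constraints have shadow price 0 (complementary slackness).
From A_Bᵀ y = c: 4·y_hops + 5·y_water = 61; 5·y_hops + 1·y_water = 50.
Solving: y_hops = 9, y_water = 5.
Shadow price of hops = 9.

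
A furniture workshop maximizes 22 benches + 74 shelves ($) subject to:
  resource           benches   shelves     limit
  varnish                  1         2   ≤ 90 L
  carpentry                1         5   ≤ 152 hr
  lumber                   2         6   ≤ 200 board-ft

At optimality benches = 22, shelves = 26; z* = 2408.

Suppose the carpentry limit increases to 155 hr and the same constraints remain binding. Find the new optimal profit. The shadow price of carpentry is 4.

2420

Δb = 3, so new z* = 2408 + (4)·(3) = 2408 + 12 = 2420.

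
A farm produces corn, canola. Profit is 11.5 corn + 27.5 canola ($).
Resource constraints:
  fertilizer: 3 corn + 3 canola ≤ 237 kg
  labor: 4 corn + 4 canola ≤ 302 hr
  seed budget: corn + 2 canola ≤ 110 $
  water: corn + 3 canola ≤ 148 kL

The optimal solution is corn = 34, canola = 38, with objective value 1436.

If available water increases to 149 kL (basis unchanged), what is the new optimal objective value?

Check each constraint at x*: fertilizer 216/237 (slack 21); labor 288/302 (slack 14); seed budget 110/110 (tight); water 148/148 (tight).
Slack constraints have shadow price 0 (complementary slackness).
From A_Bᵀ y = c: 1·y_seed budget + 1·y_water = 11.5; 2·y_seed budget + 3·y_water = 27.5.
→ y_seed budget = 7 and y_water = 4.5.
Δz = y_water·Δb = 4.5 × (1) = 4.5, so new z* = 1436 + 4.5 = 1440.5.

1440.5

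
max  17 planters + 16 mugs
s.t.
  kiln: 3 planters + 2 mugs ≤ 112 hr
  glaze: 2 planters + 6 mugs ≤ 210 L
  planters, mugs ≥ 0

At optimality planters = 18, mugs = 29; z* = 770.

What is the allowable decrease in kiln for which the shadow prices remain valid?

Binding constraints: kiln, glaze. The basis is B = [[3,2],[2,6]] with det 14.
Per unit decrease in kiln, x* moves by d = (-0.4286, 0.1429).
The basis stays optimal until planters reaches 0; allowable decrease = 42 hr.

42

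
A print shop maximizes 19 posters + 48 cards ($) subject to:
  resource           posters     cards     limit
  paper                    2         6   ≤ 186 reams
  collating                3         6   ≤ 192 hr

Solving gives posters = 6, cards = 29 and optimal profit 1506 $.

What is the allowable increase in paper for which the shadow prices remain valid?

Binding constraints: paper, collating. The basis is B = [[2,6],[3,6]] with det -6.
Per unit increase in paper, x* moves by d = (-1, 0.5).
The basis stays optimal until posters reaches 0; allowable increase = 6 reams.

6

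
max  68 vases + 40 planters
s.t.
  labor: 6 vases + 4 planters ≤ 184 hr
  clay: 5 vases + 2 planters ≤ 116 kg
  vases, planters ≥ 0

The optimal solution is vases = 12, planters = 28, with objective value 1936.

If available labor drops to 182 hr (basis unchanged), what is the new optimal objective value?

Check each constraint at x*: labor 184/184 (tight); clay 116/116 (tight).
The binding rows give the dual system: 6·y_labor + 5·y_clay = 68 and 4·y_labor + 2·y_clay = 40.
This yields shadow prices y_labor = 8, y_clay = 4.
Δz = y_labor·Δb = 8 × (-2) = -16, so new z* = 1936 − 16 = 1920.

1920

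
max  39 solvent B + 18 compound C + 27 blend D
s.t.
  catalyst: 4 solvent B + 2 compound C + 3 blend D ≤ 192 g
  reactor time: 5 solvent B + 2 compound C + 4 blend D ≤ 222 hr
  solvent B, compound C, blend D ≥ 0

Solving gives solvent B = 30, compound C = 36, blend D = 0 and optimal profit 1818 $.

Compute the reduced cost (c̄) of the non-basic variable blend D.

-3

At the optimum: catalyst uses 192 of 192 (binding); reactor time uses 222 of 222 (binding).
Dual feasibility on the basic columns requires 4·y_catalyst + 5·y_reactor time = 39, 2·y_catalyst + 2·y_reactor time = 18.
→ y_catalyst = 6 and y_reactor time = 3.
Reduced cost of blend D: c₃ − yᵀa₃ = 27 − (6·3 + 3·4) = 27 − 30 = -3.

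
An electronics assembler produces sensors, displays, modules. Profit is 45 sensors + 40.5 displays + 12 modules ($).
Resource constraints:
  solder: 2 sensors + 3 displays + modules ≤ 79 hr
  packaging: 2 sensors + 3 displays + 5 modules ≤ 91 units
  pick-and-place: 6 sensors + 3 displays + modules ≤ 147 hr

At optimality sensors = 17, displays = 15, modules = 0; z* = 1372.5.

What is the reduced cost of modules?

-1.5

At the optimum: solder uses 79 of 79 (binding); packaging uses 79 of 91 (slack = 12); pick-and-place uses 147 of 147 (binding).
Since packaging is not tight, its dual is 0.
The binding rows give the dual system: 2·y_solder + 6·y_pick-and-place = 45 and 3·y_solder + 3·y_pick-and-place = 40.5.
→ y_solder = 9 and y_pick-and-place = 4.5.
Reduced cost of modules: c₃ − yᵀa₃ = 12 − (9·1 + 4.5·1) = 12 − 13.5 = -1.5.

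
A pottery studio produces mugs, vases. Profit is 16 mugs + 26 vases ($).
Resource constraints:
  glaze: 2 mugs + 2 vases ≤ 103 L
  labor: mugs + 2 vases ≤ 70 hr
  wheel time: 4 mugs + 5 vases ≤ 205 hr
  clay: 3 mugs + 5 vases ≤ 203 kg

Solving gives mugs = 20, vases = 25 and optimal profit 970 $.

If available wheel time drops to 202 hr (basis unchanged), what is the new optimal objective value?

964

Binding: labor and wheel time. Non-binding: glaze (13 unused), clay (18 unused).
By complementary slackness, y = 0 for the non-binding constraints.
The binding rows give the dual system: 1·y_labor + 4·y_wheel time = 16 and 2·y_labor + 5·y_wheel time = 26.
→ y_labor = 8 and y_wheel time = 2.
Δz = y_wheel time·Δb = 2 × (-3) = -6, so new z* = 970 − 6 = 964.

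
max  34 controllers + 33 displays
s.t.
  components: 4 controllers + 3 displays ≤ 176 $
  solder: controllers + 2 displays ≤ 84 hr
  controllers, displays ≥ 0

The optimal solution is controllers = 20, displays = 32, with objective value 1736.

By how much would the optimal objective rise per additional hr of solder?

6

At the optimum: components uses 176 of 176 (binding); solder uses 84 of 84 (binding).
From A_Bᵀ y = c: 4·y_components + 1·y_solder = 34; 3·y_components + 2·y_solder = 33.
Solving: y_components = 7, y_solder = 6.
Shadow price of solder = 6.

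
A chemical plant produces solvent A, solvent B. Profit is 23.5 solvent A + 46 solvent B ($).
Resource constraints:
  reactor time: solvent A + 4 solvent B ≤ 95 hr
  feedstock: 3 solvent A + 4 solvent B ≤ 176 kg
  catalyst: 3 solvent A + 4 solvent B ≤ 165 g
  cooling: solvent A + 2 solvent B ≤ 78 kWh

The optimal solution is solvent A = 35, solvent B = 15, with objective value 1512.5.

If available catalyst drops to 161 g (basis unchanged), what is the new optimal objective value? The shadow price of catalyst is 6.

Δb = -4, so new z* = 1512.5 + (6)·(-4) = 1512.5 − 24 = 1488.5.

1488.5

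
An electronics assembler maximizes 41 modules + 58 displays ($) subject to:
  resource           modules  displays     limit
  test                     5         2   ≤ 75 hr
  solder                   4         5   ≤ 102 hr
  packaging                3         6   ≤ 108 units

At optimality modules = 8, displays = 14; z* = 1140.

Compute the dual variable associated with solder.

At the optimum: test uses 68 of 75 (slack = 7); solder uses 102 of 102 (binding); packaging uses 108 of 108 (binding).
Slack constraints have shadow price 0 (complementary slackness).
The binding rows give the dual system: 4·y_solder + 3·y_packaging = 41 and 5·y_solder + 6·y_packaging = 58.
This yields shadow prices y_solder = 8, y_packaging = 3.
Shadow price of solder = 8.

8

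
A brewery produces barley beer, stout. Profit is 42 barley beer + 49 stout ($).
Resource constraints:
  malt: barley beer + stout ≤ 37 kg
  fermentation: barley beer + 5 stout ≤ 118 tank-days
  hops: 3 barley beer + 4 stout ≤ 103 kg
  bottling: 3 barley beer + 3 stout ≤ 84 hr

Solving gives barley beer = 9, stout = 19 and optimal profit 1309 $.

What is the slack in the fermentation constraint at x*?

fermentation used = 1·9 + 5·19 = 104; slack = 118 − 104 = 14.

14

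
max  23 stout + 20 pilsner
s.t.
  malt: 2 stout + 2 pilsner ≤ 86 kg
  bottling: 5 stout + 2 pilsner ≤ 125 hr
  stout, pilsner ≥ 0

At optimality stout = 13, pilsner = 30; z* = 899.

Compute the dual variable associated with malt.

Both malt and bottling are binding at x*.
Dual feasibility on the basic columns requires 2·y_malt + 5·y_bottling = 23, 2·y_malt + 2·y_bottling = 20.
This yields shadow prices y_malt = 9, y_bottling = 1.
Shadow price of malt = 9.

9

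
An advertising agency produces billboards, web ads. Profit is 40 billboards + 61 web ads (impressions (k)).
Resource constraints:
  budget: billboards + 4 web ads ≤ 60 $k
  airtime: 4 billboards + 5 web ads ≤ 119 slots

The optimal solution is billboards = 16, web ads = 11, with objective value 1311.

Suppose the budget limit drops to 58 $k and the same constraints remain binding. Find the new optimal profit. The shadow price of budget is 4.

Δb = -2, so new z* = 1311 + (4)·(-2) = 1311 − 8 = 1303.

1303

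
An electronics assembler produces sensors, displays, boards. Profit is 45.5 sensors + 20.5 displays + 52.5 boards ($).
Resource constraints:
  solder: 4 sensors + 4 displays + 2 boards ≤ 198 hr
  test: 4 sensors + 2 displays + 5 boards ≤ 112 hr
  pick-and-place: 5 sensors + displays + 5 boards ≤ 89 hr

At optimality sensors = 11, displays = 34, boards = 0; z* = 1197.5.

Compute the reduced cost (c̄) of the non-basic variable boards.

-2.5

At the optimum: solder uses 180 of 198 (slack = 18); test uses 112 of 112 (binding); pick-and-place uses 89 of 89 (binding).
By complementary slackness, y = 0 for the non-binding constraint.
From A_Bᵀ y = c: 4·y_test + 5·y_pick-and-place = 45.5; 2·y_test + 1·y_pick-and-place = 20.5.
Solving: y_test = 9.5, y_pick-and-place = 1.5.
Reduced cost of boards: c₃ − yᵀa₃ = 52.5 − (9.5·5 + 1.5·5) = 52.5 − 55 = -2.5.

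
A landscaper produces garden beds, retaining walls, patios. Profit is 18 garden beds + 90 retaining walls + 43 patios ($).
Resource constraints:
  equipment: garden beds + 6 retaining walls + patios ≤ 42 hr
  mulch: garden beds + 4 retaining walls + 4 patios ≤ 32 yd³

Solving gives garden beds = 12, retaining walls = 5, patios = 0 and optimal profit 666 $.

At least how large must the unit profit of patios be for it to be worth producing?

At the optimum: equipment uses 42 of 42 (binding); mulch uses 32 of 32 (binding).
Dual feasibility on the basic columns requires 1·y_equipment + 1·y_mulch = 18, 6·y_equipment + 4·y_mulch = 90.
Solving: y_equipment = 9, y_mulch = 9.
patios enters the basis when its profit ≥ yᵀa₃ = 9·1 + 9·4 = 45.

45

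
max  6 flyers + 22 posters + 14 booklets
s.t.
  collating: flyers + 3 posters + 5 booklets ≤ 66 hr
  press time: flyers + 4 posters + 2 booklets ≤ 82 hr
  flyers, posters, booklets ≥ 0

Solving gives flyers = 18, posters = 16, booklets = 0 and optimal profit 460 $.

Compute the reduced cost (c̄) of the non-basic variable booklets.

Check each constraint at x*: collating 66/66 (tight); press time 82/82 (tight).
From A_Bᵀ y = c: 1·y_collating + 1·y_press time = 6; 3·y_collating + 4·y_press time = 22.
→ y_collating = 2 and y_press time = 4.
Reduced cost of booklets: c₃ − yᵀa₃ = 14 − (2·5 + 4·2) = 14 − 18 = -4.

-4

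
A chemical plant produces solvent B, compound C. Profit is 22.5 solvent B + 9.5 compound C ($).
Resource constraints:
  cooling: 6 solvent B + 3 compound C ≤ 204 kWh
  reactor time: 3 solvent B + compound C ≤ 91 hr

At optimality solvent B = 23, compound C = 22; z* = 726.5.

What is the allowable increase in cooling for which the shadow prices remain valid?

69

Binding constraints: cooling, reactor time. The basis is B = [[6,3],[3,1]] with det -3.
Per unit increase in cooling, x* moves by d = (-0.3333, 1).
The basis stays optimal until solvent B reaches 0; allowable increase = 69 kWh.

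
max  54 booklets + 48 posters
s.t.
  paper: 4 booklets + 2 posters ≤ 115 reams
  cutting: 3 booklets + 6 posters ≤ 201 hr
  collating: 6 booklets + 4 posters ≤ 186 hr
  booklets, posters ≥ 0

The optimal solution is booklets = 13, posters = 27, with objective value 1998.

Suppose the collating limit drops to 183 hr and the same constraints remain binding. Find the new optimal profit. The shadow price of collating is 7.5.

1975.5

Δb = -3, so new z* = 1998 + (7.5)·(-3) = 1998 − 22.5 = 1975.5.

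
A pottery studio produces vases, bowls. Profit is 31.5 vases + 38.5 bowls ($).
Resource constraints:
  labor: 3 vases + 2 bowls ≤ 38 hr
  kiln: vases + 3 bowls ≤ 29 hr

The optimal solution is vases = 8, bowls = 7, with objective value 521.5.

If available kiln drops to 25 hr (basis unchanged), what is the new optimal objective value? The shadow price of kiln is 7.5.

491.5

Δb = -4, so new z* = 521.5 + (7.5)·(-4) = 521.5 − 30 = 491.5.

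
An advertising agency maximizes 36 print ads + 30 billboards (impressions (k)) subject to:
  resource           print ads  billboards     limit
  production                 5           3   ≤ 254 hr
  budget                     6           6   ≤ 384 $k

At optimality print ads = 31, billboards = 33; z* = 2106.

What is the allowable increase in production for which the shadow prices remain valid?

66

Binding constraints: production, budget. The basis is B = [[5,3],[6,6]] with det 12.
Per unit increase in production, x* moves by d = (0.5, -0.5).
The basis stays optimal until billboards reaches 0; allowable increase = 66 hr.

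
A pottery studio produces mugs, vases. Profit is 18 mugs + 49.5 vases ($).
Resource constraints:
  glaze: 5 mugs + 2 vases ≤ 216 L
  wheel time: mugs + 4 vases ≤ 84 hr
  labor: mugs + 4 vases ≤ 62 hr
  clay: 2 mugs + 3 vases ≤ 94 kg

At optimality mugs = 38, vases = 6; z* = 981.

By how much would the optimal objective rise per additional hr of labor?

Binding: labor and clay. Non-binding: glaze (14 unused), wheel time (22 unused).
Slack constraints have shadow price 0 (complementary slackness).
The binding rows give the dual system: 1·y_labor + 2·y_clay = 18 and 4·y_labor + 3·y_clay = 49.5.
→ y_labor = 9 and y_clay = 4.5.
Shadow price of labor = 9.

9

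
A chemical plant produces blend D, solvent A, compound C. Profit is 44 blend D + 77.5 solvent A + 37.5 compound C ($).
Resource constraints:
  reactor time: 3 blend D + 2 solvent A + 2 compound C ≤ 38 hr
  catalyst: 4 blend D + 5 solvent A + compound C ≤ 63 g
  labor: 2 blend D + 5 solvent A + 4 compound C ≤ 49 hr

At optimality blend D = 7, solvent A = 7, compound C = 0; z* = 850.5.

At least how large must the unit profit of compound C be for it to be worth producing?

Binding: catalyst and labor. Non-binding: reactor time (3 unused).
Slack constraints have shadow price 0 (complementary slackness).
From A_Bᵀ y = c: 4·y_catalyst + 2·y_labor = 44; 5·y_catalyst + 5·y_labor = 77.5.
Solving: y_catalyst = 6.5, y_labor = 9.
compound C enters the basis when its profit ≥ yᵀa₃ = 6.5·1 + 9·4 = 42.5.

42.5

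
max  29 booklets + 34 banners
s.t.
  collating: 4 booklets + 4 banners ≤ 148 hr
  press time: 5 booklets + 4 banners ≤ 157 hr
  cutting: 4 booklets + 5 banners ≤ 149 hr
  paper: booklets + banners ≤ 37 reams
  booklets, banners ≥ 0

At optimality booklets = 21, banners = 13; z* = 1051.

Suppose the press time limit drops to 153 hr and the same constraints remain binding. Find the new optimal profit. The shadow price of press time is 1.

1047

Δb = -4, so new z* = 1051 + (1)·(-4) = 1051 − 4 = 1047.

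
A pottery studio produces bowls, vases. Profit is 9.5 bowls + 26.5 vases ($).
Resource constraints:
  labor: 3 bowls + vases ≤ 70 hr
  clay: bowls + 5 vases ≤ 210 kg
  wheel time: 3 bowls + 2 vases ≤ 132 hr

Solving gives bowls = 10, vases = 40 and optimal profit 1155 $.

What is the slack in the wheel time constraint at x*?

22

wheel time used = 3·10 + 2·40 = 110; slack = 132 − 110 = 22.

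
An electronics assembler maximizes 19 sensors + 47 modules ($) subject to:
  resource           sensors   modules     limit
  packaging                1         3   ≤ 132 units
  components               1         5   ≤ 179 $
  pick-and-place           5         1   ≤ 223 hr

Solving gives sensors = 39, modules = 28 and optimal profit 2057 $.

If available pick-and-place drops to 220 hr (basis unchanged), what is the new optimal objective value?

2051

Binding: components and pick-and-place. Non-binding: packaging (9 unused).
Slack constraints have shadow price 0 (complementary slackness).
The binding rows give the dual system: 1·y_components + 5·y_pick-and-place = 19 and 5·y_components + 1·y_pick-and-place = 47.
Solving: y_components = 9, y_pick-and-place = 2.
Δz = y_pick-and-place·Δb = 2 × (-3) = -6, so new z* = 2057 − 6 = 2051.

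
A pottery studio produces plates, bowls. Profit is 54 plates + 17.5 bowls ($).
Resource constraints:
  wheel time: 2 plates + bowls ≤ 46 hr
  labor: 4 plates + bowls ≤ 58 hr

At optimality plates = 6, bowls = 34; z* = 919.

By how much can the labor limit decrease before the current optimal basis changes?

Binding constraints: wheel time, labor. The basis is B = [[2,1],[4,1]] with det -2.
Per unit decrease in labor, x* moves by d = (-0.5, 1).
The basis stays optimal until plates reaches 0; allowable decrease = 12 hr.

12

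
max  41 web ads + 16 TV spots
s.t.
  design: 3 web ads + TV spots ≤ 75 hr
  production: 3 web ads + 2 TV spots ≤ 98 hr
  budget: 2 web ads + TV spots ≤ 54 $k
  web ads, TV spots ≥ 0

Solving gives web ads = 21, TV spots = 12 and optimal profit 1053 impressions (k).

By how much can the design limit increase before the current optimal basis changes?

Binding constraints: design, budget. The basis is B = [[3,1],[2,1]] with det 1.
Per unit increase in design, x* moves by d = (1, -2).
The basis stays optimal until TV spots reaches 0; allowable increase = 6 hr.

6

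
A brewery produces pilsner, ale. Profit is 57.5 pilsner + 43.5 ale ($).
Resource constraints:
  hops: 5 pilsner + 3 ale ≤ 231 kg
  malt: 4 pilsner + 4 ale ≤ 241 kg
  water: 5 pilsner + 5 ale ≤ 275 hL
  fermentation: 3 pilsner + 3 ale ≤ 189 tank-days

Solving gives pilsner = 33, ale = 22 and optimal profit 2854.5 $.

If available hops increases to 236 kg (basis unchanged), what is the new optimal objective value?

2889.5

At the optimum: hops uses 231 of 231 (binding); malt uses 220 of 241 (slack = 21); water uses 275 of 275 (binding); fermentation uses 165 of 189 (slack = 24).
Slack constraints have shadow price 0 (complementary slackness).
From A_Bᵀ y = c: 5·y_hops + 5·y_water = 57.5; 3·y_hops + 5·y_water = 43.5.
This yields shadow prices y_hops = 7, y_water = 4.5.
Δz = y_hops·Δb = 7 × (5) = 35, so new z* = 2854.5 + 35 = 2889.5.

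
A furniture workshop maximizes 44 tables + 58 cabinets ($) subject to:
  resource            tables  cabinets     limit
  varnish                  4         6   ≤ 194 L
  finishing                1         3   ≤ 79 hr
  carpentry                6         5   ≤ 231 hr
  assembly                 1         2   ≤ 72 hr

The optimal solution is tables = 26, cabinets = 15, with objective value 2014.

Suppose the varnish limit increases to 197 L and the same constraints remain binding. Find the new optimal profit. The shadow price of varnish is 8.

2038

Δb = 3, so new z* = 2014 + (8)·(3) = 2014 + 24 = 2038.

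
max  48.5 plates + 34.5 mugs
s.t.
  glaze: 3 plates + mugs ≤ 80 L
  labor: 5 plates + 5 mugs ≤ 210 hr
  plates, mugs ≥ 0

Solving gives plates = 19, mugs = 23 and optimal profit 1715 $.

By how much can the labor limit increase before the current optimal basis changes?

190

Binding constraints: glaze, labor. The basis is B = [[3,1],[5,5]] with det 10.
Per unit increase in labor, x* moves by d = (-0.1, 0.3).
The basis stays optimal until plates reaches 0; allowable increase = 190 hr.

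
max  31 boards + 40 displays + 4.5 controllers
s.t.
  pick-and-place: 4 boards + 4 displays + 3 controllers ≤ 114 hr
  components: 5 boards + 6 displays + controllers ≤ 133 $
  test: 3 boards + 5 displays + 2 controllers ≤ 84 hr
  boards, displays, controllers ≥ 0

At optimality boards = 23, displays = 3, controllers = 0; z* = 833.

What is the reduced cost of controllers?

Binding: components and test. Non-binding: pick-and-place (10 unused).
Since pick-and-place is not tight, its dual is 0.
Dual feasibility on the basic columns requires 5·y_components + 3·y_test = 31, 6·y_components + 5·y_test = 40.
Solving: y_components = 5, y_test = 2.
Reduced cost of controllers: c₃ − yᵀa₃ = 4.5 − (5·1 + 2·2) = 4.5 − 9 = -4.5.

-4.5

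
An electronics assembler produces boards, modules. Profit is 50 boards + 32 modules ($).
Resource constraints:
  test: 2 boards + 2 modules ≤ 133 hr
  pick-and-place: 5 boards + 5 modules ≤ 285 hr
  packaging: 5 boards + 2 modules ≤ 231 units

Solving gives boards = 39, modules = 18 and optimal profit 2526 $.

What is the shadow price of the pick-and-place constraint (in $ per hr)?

At the optimum: test uses 114 of 133 (slack = 19); pick-and-place uses 285 of 285 (binding); packaging uses 231 of 231 (binding).
By complementary slackness, y = 0 for the non-binding constraint.
From A_Bᵀ y = c: 5·y_pick-and-place + 5·y_packaging = 50; 5·y_pick-and-place + 2·y_packaging = 32.
→ y_pick-and-place = 4 and y_packaging = 6.
Shadow price of pick-and-place = 4.

4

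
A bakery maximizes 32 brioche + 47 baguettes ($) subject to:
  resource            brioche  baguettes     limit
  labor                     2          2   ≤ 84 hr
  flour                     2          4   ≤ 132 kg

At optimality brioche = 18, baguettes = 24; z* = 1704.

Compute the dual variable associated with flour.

7.5

Check each constraint at x*: labor 84/84 (tight); flour 132/132 (tight).
From A_Bᵀ y = c: 2·y_labor + 2·y_flour = 32; 2·y_labor + 4·y_flour = 47.
Solving: y_labor = 8.5, y_flour = 7.5.
Shadow price of flour = 7.5.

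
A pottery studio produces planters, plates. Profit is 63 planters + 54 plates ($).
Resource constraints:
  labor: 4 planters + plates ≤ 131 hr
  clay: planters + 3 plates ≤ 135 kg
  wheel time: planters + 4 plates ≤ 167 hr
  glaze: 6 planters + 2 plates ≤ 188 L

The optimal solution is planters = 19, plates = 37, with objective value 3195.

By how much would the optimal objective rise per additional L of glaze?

Binding: wheel time and glaze. Non-binding: labor (18 unused), clay (5 unused).
Slack constraints have shadow price 0 (complementary slackness).
From A_Bᵀ y = c: 1·y_wheel time + 6·y_glaze = 63; 4·y_wheel time + 2·y_glaze = 54.
→ y_wheel time = 9 and y_glaze = 9.
Shadow price of glaze = 9.

9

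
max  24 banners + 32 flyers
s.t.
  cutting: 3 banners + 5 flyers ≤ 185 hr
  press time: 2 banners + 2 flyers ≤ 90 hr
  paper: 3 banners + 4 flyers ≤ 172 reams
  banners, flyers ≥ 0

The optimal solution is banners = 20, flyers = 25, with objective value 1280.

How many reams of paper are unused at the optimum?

paper used = 3·20 + 4·25 = 160; slack = 172 − 160 = 12.

12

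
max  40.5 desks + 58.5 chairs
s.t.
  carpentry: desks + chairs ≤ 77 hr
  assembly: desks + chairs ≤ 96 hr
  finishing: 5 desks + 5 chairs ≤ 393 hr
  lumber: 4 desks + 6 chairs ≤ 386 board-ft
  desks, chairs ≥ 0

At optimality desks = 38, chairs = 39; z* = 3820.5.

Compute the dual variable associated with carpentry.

4.5

At the optimum: carpentry uses 77 of 77 (binding); assembly uses 77 of 96 (slack = 19); finishing uses 385 of 393 (slack = 8); lumber uses 386 of 386 (binding).
Slack constraints have shadow price 0 (complementary slackness).
Dual feasibility on the basic columns requires 1·y_carpentry + 4·y_lumber = 40.5, 1·y_carpentry + 6·y_lumber = 58.5.
This yields shadow prices y_carpentry = 4.5, y_lumber = 9.
Shadow price of carpentry = 4.5.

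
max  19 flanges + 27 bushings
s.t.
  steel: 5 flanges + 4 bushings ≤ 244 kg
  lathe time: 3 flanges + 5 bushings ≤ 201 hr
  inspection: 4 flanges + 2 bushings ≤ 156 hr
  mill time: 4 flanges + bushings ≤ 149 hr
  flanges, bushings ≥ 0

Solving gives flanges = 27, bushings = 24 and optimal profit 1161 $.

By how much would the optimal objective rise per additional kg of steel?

0

At the optimum: steel uses 231 of 244 (slack = 13); lathe time uses 201 of 201 (binding); inspection uses 156 of 156 (binding); mill time uses 132 of 149 (slack = 17).
Since steel, mill time are not tight, their duals are 0.
From A_Bᵀ y = c: 3·y_lathe time + 4·y_inspection = 19; 5·y_lathe time + 2·y_inspection = 27.
Solving: y_lathe time = 5, y_inspection = 1.
Shadow price of steel = 0.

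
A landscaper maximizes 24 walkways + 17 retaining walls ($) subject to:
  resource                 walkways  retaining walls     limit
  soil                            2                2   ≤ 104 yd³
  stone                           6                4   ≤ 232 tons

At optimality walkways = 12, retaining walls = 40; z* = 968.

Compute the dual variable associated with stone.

3.5

At the optimum: soil uses 104 of 104 (binding); stone uses 232 of 232 (binding).
The binding rows give the dual system: 2·y_soil + 6·y_stone = 24 and 2·y_soil + 4·y_stone = 17.
This yields shadow prices y_soil = 1.5, y_stone = 3.5.
Shadow price of stone = 3.5.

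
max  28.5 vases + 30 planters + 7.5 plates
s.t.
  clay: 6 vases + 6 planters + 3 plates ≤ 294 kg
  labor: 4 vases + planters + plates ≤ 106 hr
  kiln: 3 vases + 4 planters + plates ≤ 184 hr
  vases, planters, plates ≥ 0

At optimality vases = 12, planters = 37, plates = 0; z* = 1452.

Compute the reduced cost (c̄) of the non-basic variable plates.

At the optimum: clay uses 294 of 294 (binding); labor uses 85 of 106 (slack = 21); kiln uses 184 of 184 (binding).
By complementary slackness, y = 0 for the non-binding constraint.
From A_Bᵀ y = c: 6·y_clay + 3·y_kiln = 28.5; 6·y_clay + 4·y_kiln = 30.
This yields shadow prices y_clay = 4, y_kiln = 1.5.
Reduced cost of plates: c₃ − yᵀa₃ = 7.5 − (4·3 + 1.5·1) = 7.5 − 13.5 = -6.

-6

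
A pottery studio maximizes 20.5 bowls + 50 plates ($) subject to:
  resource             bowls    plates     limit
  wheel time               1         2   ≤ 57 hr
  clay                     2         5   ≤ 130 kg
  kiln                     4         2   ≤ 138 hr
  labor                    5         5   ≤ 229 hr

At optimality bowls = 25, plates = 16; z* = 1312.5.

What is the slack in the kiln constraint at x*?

6

kiln used = 4·25 + 2·16 = 132; slack = 138 − 132 = 6.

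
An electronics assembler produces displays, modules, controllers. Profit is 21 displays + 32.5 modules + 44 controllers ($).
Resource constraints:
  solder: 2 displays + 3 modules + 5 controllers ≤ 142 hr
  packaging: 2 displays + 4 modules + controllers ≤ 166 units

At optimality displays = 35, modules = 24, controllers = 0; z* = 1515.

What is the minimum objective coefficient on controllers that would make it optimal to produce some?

48.5

At the optimum: solder uses 142 of 142 (binding); packaging uses 166 of 166 (binding).
From A_Bᵀ y = c: 2·y_solder + 2·y_packaging = 21; 3·y_solder + 4·y_packaging = 32.5.
→ y_solder = 9.5 and y_packaging = 1.
controllers enters the basis when its profit ≥ yᵀa₃ = 9.5·5 + 1·1 = 48.5.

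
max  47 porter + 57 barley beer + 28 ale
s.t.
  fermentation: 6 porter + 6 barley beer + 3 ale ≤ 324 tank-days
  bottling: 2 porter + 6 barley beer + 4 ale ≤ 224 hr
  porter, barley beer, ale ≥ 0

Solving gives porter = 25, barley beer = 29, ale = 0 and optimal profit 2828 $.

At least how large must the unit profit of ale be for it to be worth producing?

Both fermentation and bottling are binding at x*.
Dual feasibility on the basic columns requires 6·y_fermentation + 2·y_bottling = 47, 6·y_fermentation + 6·y_bottling = 57.
→ y_fermentation = 7 and y_bottling = 2.5.
ale enters the basis when its profit ≥ yᵀa₃ = 7·3 + 2.5·4 = 31.

31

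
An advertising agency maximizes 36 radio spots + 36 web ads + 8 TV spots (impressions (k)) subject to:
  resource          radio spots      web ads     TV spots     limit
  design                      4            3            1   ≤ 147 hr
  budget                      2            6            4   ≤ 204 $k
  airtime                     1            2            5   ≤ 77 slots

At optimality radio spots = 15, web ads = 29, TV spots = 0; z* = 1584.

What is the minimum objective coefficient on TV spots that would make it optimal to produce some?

16

Check each constraint at x*: design 147/147 (tight); budget 204/204 (tight); airtime 73/77 (slack 4).
Slack constraints have shadow price 0 (complementary slackness).
Dual feasibility on the basic columns requires 4·y_design + 2·y_budget = 36, 3·y_design + 6·y_budget = 36.
Solving: y_design = 8, y_budget = 2.
TV spots enters the basis when its profit ≥ yᵀa₃ = 8·1 + 2·4 = 16.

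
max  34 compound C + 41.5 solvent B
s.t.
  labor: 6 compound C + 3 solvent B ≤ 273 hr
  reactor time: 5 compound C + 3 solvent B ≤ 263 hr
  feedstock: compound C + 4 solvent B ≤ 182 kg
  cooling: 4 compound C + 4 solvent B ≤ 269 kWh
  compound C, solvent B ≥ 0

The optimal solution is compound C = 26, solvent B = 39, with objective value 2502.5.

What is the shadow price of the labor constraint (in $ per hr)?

4.5

At the optimum: labor uses 273 of 273 (binding); reactor time uses 247 of 263 (slack = 16); feedstock uses 182 of 182 (binding); cooling uses 260 of 269 (slack = 9).
Slack constraints have shadow price 0 (complementary slackness).
The binding rows give the dual system: 6·y_labor + 1·y_feedstock = 34 and 3·y_labor + 4·y_feedstock = 41.5.
Solving: y_labor = 4.5, y_feedstock = 7.
Shadow price of labor = 4.5.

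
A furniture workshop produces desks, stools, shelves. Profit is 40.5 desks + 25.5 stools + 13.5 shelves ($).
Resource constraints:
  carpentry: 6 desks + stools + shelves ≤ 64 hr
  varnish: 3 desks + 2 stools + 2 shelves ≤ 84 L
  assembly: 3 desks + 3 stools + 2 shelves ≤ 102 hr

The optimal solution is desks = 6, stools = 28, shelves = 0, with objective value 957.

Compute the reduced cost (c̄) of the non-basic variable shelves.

Check each constraint at x*: carpentry 64/64 (tight); varnish 74/84 (slack 10); assembly 102/102 (tight).
Slack constraints have shadow price 0 (complementary slackness).
The binding rows give the dual system: 6·y_carpentry + 3·y_assembly = 40.5 and 1·y_carpentry + 3·y_assembly = 25.5.
This yields shadow prices y_carpentry = 3, y_assembly = 7.5.
Reduced cost of shelves: c₃ − yᵀa₃ = 13.5 − (3·1 + 7.5·2) = 13.5 − 18 = -4.5.

-4.5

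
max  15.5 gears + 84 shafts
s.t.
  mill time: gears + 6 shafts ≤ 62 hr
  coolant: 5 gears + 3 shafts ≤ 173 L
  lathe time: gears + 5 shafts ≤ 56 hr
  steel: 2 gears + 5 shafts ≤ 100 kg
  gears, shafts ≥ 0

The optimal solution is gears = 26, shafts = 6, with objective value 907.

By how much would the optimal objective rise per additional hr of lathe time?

At the optimum: mill time uses 62 of 62 (binding); coolant uses 148 of 173 (slack = 25); lathe time uses 56 of 56 (binding); steel uses 82 of 100 (slack = 18).
Since coolant, steel are not tight, their duals are 0.
From A_Bᵀ y = c: 1·y_mill time + 1·y_lathe time = 15.5; 6·y_mill time + 5·y_lathe time = 84.
Solving: y_mill time = 6.5, y_lathe time = 9.
Shadow price of lathe time = 9.

9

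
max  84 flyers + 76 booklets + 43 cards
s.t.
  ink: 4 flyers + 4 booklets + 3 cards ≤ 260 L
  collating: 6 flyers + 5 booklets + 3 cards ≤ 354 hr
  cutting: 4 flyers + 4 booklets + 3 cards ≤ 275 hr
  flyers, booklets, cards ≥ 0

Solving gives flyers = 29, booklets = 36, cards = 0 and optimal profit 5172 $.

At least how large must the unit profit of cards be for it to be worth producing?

At the optimum: ink uses 260 of 260 (binding); collating uses 354 of 354 (binding); cutting uses 260 of 275 (slack = 15).
Since cutting is not tight, its dual is 0.
Dual feasibility on the basic columns requires 4·y_ink + 6·y_collating = 84, 4·y_ink + 5·y_collating = 76.
Solving: y_ink = 9, y_collating = 8.
cards enters the basis when its profit ≥ yᵀa₃ = 9·3 + 8·3 = 51.

51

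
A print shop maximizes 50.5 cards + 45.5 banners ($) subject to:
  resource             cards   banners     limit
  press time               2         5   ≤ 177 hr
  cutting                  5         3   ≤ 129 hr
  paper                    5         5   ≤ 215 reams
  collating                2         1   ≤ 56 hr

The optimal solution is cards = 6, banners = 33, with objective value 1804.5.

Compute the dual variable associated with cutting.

8.5

Check each constraint at x*: press time 177/177 (tight); cutting 129/129 (tight); paper 195/215 (slack 20); collating 45/56 (slack 11).
By complementary slackness, y = 0 for the non-binding constraints.
From A_Bᵀ y = c: 2·y_press time + 5·y_cutting = 50.5; 5·y_press time + 3·y_cutting = 45.5.
→ y_press time = 4 and y_cutting = 8.5.
Shadow price of cutting = 8.5.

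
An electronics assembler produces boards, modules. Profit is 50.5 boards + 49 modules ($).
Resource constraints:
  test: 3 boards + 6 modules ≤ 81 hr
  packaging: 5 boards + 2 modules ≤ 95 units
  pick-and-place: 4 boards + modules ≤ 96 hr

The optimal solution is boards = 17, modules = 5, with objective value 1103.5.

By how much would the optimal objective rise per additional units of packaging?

Binding: test and packaging. Non-binding: pick-and-place (23 unused).
By complementary slackness, y = 0 for the non-binding constraint.
Dual feasibility on the basic columns requires 3·y_test + 5·y_packaging = 50.5, 6·y_test + 2·y_packaging = 49.
→ y_test = 6 and y_packaging = 6.5.
Shadow price of packaging = 6.5.

6.5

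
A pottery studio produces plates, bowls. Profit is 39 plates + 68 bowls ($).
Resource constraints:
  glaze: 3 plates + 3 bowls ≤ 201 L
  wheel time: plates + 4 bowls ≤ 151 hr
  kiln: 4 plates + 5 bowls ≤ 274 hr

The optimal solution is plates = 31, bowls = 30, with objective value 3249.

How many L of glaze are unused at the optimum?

glaze used = 3·31 + 3·30 = 183; slack = 201 − 183 = 18.

18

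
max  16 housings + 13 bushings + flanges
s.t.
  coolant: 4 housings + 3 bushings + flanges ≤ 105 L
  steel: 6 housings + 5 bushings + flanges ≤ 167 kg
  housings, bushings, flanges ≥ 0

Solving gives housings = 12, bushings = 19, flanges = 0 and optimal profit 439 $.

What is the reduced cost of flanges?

-2

Check each constraint at x*: coolant 105/105 (tight); steel 167/167 (tight).
The binding rows give the dual system: 4·y_coolant + 6·y_steel = 16 and 3·y_coolant + 5·y_steel = 13.
→ y_coolant = 1 and y_steel = 2.
Reduced cost of flanges: c₃ − yᵀa₃ = 1 − (1·1 + 2·1) = 1 − 3 = -2.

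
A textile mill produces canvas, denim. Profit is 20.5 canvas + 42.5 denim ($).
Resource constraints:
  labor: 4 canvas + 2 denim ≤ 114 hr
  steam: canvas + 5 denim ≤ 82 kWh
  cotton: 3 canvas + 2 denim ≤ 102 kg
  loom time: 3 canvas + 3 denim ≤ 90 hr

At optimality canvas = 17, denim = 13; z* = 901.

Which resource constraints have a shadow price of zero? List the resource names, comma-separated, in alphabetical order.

labor: 94/114 (slack 20)
steam: 82/82 (binding)
cotton: 77/102 (slack 25)
loom time: 90/90 (binding)
By complementary slackness, a constraint with positive slack has shadow price 0 → cotton, labor.

cotton, labor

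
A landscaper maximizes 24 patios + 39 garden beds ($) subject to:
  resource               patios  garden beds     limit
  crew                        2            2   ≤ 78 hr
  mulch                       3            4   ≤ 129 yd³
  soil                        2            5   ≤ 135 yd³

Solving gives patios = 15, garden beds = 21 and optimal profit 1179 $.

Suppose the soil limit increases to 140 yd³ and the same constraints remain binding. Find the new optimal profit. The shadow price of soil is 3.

1194

Δb = 5, so new z* = 1179 + (3)·(5) = 1179 + 15 = 1194.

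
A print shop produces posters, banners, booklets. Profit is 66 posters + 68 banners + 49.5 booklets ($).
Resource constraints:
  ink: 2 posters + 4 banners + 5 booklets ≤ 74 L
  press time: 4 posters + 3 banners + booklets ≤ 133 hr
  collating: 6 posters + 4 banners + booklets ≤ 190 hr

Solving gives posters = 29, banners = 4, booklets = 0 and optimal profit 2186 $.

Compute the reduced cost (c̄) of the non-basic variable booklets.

-3.5

At the optimum: ink uses 74 of 74 (binding); press time uses 128 of 133 (slack = 5); collating uses 190 of 190 (binding).
Since press time is not tight, its dual is 0.
From A_Bᵀ y = c: 2·y_ink + 6·y_collating = 66; 4·y_ink + 4·y_collating = 68.
This yields shadow prices y_ink = 9, y_collating = 8.
Reduced cost of booklets: c₃ − yᵀa₃ = 49.5 − (9·5 + 8·1) = 49.5 − 53 = -3.5.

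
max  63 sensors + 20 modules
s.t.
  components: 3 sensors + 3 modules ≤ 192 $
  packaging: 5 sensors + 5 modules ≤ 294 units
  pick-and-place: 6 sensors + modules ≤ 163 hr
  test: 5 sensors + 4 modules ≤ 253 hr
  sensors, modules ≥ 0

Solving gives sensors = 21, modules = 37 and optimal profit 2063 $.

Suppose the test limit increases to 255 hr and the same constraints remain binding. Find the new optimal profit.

At the optimum: components uses 174 of 192 (slack = 18); packaging uses 290 of 294 (slack = 4); pick-and-place uses 163 of 163 (binding); test uses 253 of 253 (binding).
Slack constraints have shadow price 0 (complementary slackness).
From A_Bᵀ y = c: 6·y_pick-and-place + 5·y_test = 63; 1·y_pick-and-place + 4·y_test = 20.
This yields shadow prices y_pick-and-place = 8, y_test = 3.
Δz = y_test·Δb = 3 × (2) = 6, so new z* = 2063 + 6 = 2069.

2069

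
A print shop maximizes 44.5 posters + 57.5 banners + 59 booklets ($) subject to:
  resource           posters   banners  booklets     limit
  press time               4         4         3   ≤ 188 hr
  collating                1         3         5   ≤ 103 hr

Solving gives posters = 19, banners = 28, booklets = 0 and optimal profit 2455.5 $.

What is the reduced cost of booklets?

-2

At the optimum: press time uses 188 of 188 (binding); collating uses 103 of 103 (binding).
Dual feasibility on the basic columns requires 4·y_press time + 1·y_collating = 44.5, 4·y_press time + 3·y_collating = 57.5.
→ y_press time = 9.5 and y_collating = 6.5.
Reduced cost of booklets: c₃ − yᵀa₃ = 59 − (9.5·3 + 6.5·5) = 59 − 61 = -2.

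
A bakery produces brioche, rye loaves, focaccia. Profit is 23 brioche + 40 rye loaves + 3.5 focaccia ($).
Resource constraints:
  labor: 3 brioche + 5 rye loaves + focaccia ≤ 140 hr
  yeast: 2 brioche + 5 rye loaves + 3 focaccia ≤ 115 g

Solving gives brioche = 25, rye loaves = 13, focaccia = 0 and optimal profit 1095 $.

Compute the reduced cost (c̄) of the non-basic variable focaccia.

Both labor and yeast are binding at x*.
Dual feasibility on the basic columns requires 3·y_labor + 2·y_yeast = 23, 5·y_labor + 5·y_yeast = 40.
→ y_labor = 7 and y_yeast = 1.
Reduced cost of focaccia: c₃ − yᵀa₃ = 3.5 − (7·1 + 1·3) = 3.5 − 10 = -6.5.

-6.5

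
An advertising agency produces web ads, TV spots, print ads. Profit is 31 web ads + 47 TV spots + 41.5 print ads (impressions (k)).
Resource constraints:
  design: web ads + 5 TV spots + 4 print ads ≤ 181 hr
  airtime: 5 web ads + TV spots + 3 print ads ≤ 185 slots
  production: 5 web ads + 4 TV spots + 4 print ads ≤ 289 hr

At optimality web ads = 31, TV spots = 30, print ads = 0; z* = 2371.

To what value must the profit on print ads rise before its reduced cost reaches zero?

At the optimum: design uses 181 of 181 (binding); airtime uses 185 of 185 (binding); production uses 275 of 289 (slack = 14).
Slack constraints have shadow price 0 (complementary slackness).
Dual feasibility on the basic columns requires 1·y_design + 5·y_airtime = 31, 5·y_design + 1·y_airtime = 47.
This yields shadow prices y_design = 8.5, y_airtime = 4.5.
print ads enters the basis when its profit ≥ yᵀa₃ = 8.5·4 + 4.5·3 = 47.5.

47.5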